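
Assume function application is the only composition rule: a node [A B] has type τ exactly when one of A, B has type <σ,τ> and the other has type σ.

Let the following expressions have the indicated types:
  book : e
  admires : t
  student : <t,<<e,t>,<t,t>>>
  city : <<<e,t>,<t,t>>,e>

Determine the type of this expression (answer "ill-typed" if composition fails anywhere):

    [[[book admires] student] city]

[book admires]: e with t — neither is a function whose domain matches the other; composition fails here.

ill-typed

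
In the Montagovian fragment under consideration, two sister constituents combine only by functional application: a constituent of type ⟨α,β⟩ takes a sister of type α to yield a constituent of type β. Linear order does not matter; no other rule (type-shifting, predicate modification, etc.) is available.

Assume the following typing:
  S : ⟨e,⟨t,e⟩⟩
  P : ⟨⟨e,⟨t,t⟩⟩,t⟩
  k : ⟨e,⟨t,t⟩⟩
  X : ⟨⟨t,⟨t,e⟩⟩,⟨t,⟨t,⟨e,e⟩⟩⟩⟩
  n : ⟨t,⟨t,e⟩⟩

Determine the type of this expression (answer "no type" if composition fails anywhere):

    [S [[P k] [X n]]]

no type

[P k]: P is ⟨⟨e,⟨t,t⟩⟩,t⟩, k is ⟨e,⟨t,t⟩⟩; result t.
[X n]: X is ⟨⟨t,⟨t,e⟩⟩,⟨t,⟨t,⟨e,e⟩⟩⟩⟩, n is ⟨t,⟨t,e⟩⟩; result ⟨t,⟨t,⟨e,e⟩⟩⟩.
[[P k] [X n]]: [X n] is ⟨t,⟨t,⟨e,e⟩⟩⟩, [P k] is t; result ⟨t,⟨e,e⟩⟩.
[S [[P k] [X n]]]: ⟨e,⟨t,e⟩⟩ with ⟨t,⟨e,e⟩⟩ — neither is a function whose domain matches the other; composition fails here.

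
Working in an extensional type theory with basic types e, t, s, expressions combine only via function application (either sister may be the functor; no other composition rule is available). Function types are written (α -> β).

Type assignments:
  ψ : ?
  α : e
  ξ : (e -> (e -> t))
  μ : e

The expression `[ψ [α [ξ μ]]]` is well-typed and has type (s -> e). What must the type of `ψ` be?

(t -> (s -> e))

[ψ [α [ξ μ]]] is required to be (s -> e). [α [ξ μ]] : t cannot yield (s -> e) as functor, so ψ : (t -> (s -> e)).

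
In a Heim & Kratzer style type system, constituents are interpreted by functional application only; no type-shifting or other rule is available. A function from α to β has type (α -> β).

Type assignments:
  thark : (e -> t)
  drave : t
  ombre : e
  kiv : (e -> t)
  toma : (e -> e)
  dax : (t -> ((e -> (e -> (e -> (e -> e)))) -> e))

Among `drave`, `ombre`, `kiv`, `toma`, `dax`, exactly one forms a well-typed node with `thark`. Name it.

drave : t — thark needs e; drave needs nothing (atomic); neither fits.
ombre — combines: thark : (e -> t) takes ombre : e as argument, giving t.
kiv : (e -> t) — thark needs e; kiv needs e; neither fits.
toma : (e -> e) — thark needs e; toma needs e; neither fits.
dax : (t -> ((e -> (e -> (e -> (e -> e)))) -> e)) — thark needs e; dax needs t; neither fits.

ombre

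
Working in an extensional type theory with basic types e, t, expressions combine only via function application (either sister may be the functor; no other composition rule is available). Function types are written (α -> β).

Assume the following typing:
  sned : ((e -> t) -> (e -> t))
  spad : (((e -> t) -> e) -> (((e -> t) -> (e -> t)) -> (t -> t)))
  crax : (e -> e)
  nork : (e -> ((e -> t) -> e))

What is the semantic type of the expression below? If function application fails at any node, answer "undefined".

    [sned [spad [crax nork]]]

[crax nork]: (e -> e) and (e -> ((e -> t) -> e)) cannot combine by function application — type clash.

undefined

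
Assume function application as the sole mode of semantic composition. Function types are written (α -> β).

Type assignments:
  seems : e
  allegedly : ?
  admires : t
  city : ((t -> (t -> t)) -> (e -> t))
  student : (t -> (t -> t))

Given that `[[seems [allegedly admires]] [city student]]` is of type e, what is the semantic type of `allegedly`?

[[seems [allegedly admires]] [city student]] is required to be e. [city student] : (e -> t) cannot yield e as functor, so [seems [allegedly admires]] : ((e -> t) -> e).
[seems [allegedly admires]] is required to be ((e -> t) -> e). seems : e cannot yield ((e -> t) -> e) as functor, so [allegedly admires] : (e -> ((e -> t) -> e)).
[allegedly admires] is required to be (e -> ((e -> t) -> e)). admires : t cannot yield (e -> ((e -> t) -> e)) as functor, so allegedly : (t -> (e -> ((e -> t) -> e))).

(t -> (e -> ((e -> t) -> e)))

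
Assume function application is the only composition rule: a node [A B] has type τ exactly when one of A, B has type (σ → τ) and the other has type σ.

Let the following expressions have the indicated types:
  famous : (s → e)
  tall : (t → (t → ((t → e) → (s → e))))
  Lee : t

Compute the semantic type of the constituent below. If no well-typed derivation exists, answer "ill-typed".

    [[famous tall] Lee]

ill-typed

At [famous tall]: neither (s → e) nor (t → (t → ((t → e) → (s → e)))) can take the other as argument; the node is ill-typed.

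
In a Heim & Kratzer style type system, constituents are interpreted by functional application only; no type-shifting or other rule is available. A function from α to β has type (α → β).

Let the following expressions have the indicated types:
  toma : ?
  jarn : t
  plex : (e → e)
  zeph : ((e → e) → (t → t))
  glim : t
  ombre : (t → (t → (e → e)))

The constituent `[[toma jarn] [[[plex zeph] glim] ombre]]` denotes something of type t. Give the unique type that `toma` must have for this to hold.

At [[toma jarn] [[[plex zeph] glim] ombre]] (required: t): [[[plex zeph] glim] ombre] is (t → (e → e)), which is not a function with range t; hence [toma jarn] is the functor — type ((t → (e → e)) → t).
At [toma jarn] (required: ((t → (e → e)) → t)): jarn is t, which is not a function with range ((t → (e → e)) → t); hence toma is the functor — type (t → ((t → (e → e)) → t)).

(t → ((t → (e → e)) → t))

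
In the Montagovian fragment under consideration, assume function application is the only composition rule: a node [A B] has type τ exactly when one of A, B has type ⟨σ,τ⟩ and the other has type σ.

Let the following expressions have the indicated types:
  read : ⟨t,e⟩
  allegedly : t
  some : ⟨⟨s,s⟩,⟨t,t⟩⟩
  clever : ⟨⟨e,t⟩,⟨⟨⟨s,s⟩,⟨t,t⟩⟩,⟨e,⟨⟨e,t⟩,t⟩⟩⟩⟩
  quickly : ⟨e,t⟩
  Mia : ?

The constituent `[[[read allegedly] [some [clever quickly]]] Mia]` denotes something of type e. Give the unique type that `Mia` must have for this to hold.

[[[read allegedly] [some [clever quickly]]] Mia] is required to be e. [[read allegedly] [some [clever quickly]]] : ⟨⟨e,t⟩,t⟩ cannot yield e as functor, so Mia : ⟨⟨⟨e,t⟩,t⟩,e⟩.

⟨⟨⟨e,t⟩,t⟩,e⟩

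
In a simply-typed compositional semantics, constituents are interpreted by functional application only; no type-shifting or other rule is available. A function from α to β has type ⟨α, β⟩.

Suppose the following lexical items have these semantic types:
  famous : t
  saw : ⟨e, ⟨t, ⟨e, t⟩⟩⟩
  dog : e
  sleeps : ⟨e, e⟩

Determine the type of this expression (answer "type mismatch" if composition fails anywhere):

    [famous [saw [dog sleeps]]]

⟨e, t⟩

At [dog sleeps], sleeps : ⟨e, e⟩ takes dog : e, giving e.
At [saw [dog sleeps]], saw : ⟨e, ⟨t, ⟨e, t⟩⟩⟩ takes [dog sleeps] : e, giving ⟨t, ⟨e, t⟩⟩.
At [famous [saw [dog sleeps]]], [saw [dog sleeps]] : ⟨t, ⟨e, t⟩⟩ takes famous : t, giving ⟨e, t⟩.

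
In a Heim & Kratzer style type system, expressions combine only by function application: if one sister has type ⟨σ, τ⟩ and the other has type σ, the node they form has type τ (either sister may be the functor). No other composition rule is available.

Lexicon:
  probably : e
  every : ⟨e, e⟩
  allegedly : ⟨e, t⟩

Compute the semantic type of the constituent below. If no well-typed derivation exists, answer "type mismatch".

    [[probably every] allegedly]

[probably every]: every is ⟨e, e⟩, probably is e; result e.
[[probably every] allegedly]: allegedly is ⟨e, t⟩, [probably every] is e; result t.

t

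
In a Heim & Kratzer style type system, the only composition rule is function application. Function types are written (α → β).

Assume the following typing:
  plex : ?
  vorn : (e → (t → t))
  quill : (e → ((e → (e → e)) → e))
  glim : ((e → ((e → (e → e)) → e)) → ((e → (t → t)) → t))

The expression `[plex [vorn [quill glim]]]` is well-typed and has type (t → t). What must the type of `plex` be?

(t → (t → t))

At [plex [vorn [quill glim]]] (required: (t → t)): [vorn [quill glim]] is t, which is not a function with range (t → t); hence plex is the functor — type (t → (t → t)).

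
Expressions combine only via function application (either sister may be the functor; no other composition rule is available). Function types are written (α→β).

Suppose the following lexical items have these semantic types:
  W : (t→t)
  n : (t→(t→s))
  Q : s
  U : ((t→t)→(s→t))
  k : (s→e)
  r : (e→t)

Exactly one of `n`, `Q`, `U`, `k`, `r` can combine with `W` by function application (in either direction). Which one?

U

n : (t→(t→s)) — neither side's domain matches the other.
Q : s — neither side's domain matches the other.
U — combines: U : ((t→t)→(s→t)) takes W : (t→t) as argument, giving (s→t).
k : (s→e) — neither side's domain matches the other.
r : (e→t) — neither side's domain matches the other.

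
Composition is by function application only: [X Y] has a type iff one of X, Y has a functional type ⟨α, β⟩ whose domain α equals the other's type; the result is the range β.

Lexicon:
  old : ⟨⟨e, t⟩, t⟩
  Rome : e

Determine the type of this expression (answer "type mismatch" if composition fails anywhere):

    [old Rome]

type mismatch

[old Rome]: ⟨⟨e, t⟩, t⟩ and e cannot combine by function application — type clash.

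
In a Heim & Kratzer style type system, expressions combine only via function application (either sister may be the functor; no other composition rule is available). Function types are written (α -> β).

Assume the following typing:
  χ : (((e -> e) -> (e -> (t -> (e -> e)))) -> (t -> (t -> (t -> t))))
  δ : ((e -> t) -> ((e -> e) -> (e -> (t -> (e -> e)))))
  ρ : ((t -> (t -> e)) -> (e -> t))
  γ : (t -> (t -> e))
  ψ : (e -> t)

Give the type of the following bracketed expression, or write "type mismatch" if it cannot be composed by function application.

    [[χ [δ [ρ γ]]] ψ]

[ρ γ] — ρ of type ((t -> (t -> e)) -> (e -> t)) combines with γ of type (t -> (t -> e)): type (e -> t).
[δ [ρ γ]] — δ of type ((e -> t) -> ((e -> e) -> (e -> (t -> (e -> e))))) combines with [ρ γ] of type (e -> t): type ((e -> e) -> (e -> (t -> (e -> e)))).
[χ [δ [ρ γ]]] — χ of type (((e -> e) -> (e -> (t -> (e -> e)))) -> (t -> (t -> (t -> t)))) combines with [δ [ρ γ]] of type ((e -> e) -> (e -> (t -> (e -> e)))): type (t -> (t -> (t -> t))).
[[χ [δ [ρ γ]]] ψ]: (t -> (t -> (t -> t))) and (e -> t) cannot combine by function application — type clash.

type mismatch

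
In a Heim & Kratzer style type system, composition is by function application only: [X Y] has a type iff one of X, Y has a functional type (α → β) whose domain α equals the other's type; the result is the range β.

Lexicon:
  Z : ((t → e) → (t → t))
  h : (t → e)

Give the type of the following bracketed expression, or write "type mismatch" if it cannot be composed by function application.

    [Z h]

(t → t)

[Z h]: Z is ((t → e) → (t → t)), h is (t → e); result (t → t).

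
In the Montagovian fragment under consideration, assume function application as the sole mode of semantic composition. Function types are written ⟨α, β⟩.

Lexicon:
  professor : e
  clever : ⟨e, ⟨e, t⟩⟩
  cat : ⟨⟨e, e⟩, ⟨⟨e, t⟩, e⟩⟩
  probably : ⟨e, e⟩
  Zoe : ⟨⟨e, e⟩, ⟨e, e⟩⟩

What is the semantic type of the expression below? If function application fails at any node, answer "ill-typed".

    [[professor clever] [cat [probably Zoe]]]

[professor clever]: ⟨e, ⟨e, t⟩⟩ applied to e yields ⟨e, t⟩.
[probably Zoe]: ⟨⟨e, e⟩, ⟨e, e⟩⟩ applied to ⟨e, e⟩ yields ⟨e, e⟩.
[cat [probably Zoe]]: ⟨⟨e, e⟩, ⟨⟨e, t⟩, e⟩⟩ applied to ⟨e, e⟩ yields ⟨⟨e, t⟩, e⟩.
[[professor clever] [cat [probably Zoe]]]: ⟨⟨e, t⟩, e⟩ applied to ⟨e, t⟩ yields e.

e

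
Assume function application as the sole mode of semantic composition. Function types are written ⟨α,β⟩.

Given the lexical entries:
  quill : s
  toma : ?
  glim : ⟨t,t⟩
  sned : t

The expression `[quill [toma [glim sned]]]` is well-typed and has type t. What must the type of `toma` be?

⟨t,⟨s,t⟩⟩

[quill [toma [glim sned]]] is required to be t. quill : s cannot yield t as functor, so [toma [glim sned]] : ⟨s,t⟩.
[toma [glim sned]] is required to be ⟨s,t⟩. [glim sned] : t cannot yield ⟨s,t⟩ as functor, so toma : ⟨t,⟨s,t⟩⟩.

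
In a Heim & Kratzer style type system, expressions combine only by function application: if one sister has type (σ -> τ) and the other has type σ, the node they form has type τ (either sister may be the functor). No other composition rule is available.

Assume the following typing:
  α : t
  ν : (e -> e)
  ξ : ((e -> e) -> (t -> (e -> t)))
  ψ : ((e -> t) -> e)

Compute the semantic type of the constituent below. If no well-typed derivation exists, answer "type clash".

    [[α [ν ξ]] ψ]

e

[ν ξ]: functor ξ : ((e -> e) -> (t -> (e -> t))), argument ν : (e -> e); result (t -> (e -> t)).
[α [ν ξ]]: functor [ν ξ] : (t -> (e -> t)), argument α : t; result (e -> t).
[[α [ν ξ]] ψ]: functor ψ : ((e -> t) -> e), argument [α [ν ξ]] : (e -> t); result e.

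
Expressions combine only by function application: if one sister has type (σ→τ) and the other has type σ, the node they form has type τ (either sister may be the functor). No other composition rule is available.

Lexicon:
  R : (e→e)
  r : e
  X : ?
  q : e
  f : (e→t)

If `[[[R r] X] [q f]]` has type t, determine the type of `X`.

(e→(t→t))

[[[R r] X] [q f]] is required to be t. [q f] : t cannot yield t as functor, so [[R r] X] : (t→t).
[[R r] X] is required to be (t→t). [R r] : e cannot yield (t→t) as functor, so X : (e→(t→t)).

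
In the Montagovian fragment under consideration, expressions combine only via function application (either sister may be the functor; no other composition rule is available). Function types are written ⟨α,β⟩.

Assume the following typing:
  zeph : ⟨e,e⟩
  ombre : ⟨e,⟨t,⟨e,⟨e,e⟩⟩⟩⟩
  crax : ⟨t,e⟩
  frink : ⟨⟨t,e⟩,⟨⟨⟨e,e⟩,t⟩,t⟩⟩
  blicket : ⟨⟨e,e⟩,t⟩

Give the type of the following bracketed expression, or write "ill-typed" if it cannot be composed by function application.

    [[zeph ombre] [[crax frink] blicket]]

[zeph ombre]: ⟨e,e⟩ and ⟨e,⟨t,⟨e,⟨e,e⟩⟩⟩⟩ cannot combine by function application — type clash.

ill-typed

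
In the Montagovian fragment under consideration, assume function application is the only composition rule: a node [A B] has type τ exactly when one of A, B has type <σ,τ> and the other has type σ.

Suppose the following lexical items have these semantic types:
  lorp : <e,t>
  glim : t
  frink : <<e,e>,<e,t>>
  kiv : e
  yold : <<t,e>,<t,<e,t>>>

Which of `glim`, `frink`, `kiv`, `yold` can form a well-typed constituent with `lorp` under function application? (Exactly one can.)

glim : t — neither side's domain matches the other.
frink : <<e,e>,<e,t>> — neither side's domain matches the other.
kiv — combines: lorp : <e,t> takes kiv : e as argument, giving t.
yold : <<t,e>,<t,<e,t>>> — neither side's domain matches the other.

kiv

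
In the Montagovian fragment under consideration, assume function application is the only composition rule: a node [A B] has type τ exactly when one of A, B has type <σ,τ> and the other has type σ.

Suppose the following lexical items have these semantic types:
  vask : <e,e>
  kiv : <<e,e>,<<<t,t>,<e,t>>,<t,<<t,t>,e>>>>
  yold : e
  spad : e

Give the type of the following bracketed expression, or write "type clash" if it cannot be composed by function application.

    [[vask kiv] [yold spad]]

type clash

At [vask kiv], kiv : <<e,e>,<<<t,t>,<e,t>>,<t,<<t,t>,e>>>> takes vask : <e,e>, giving <<<t,t>,<e,t>>,<t,<<t,t>,e>>>.
[yold spad]: e with e — neither is a function whose domain matches the other; composition fails here.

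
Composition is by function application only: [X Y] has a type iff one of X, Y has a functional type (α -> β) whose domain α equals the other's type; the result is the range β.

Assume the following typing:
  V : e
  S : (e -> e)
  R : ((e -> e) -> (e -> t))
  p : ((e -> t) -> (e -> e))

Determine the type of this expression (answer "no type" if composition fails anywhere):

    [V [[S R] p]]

[S R]: ((e -> e) -> (e -> t)) applied to (e -> e) yields (e -> t).
[[S R] p]: ((e -> t) -> (e -> e)) applied to (e -> t) yields (e -> e).
[V [[S R] p]]: (e -> e) applied to e yields e.

e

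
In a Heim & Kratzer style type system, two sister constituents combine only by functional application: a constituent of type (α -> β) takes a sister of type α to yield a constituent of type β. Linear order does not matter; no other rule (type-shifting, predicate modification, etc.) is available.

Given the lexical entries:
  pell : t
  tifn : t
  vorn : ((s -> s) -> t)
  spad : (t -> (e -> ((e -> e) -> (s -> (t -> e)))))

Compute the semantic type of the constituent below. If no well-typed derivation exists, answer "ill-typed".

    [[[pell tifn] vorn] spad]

At [pell tifn]: neither t nor t can take the other as argument; the node is ill-typed.

ill-typed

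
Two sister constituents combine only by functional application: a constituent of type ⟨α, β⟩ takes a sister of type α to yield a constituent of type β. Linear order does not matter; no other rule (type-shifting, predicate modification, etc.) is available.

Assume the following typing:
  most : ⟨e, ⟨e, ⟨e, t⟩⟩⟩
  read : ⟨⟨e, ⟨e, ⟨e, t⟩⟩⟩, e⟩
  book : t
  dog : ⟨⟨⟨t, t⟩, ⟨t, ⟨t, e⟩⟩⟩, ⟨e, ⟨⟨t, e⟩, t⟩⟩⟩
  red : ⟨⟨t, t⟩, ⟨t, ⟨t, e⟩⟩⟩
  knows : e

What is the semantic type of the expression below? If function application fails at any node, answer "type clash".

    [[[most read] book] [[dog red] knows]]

type clash

[most read] — read of type ⟨⟨e, ⟨e, ⟨e, t⟩⟩⟩, e⟩ combines with most of type ⟨e, ⟨e, ⟨e, t⟩⟩⟩: type e.
[[most read] book]: e with t — neither is a function whose domain matches the other; composition fails here.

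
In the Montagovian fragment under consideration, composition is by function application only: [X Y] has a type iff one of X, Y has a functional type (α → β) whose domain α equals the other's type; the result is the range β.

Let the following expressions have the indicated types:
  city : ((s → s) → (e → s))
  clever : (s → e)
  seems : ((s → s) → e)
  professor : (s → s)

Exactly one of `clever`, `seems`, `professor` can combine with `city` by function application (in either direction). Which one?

professor

clever : (s → e) — city needs (s → s); clever needs s; neither fits.
seems : ((s → s) → e) — city needs (s → s); seems needs (s → s); neither fits.
professor — combines: city : ((s → s) → (e → s)) takes professor : (s → s) as argument, giving (e → s).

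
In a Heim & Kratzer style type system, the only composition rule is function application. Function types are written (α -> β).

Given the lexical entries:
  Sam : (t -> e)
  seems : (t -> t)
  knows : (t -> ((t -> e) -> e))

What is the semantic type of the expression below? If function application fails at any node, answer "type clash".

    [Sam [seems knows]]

[seems knows]: (t -> t) and (t -> ((t -> e) -> e)) cannot combine by function application — type clash.

type clash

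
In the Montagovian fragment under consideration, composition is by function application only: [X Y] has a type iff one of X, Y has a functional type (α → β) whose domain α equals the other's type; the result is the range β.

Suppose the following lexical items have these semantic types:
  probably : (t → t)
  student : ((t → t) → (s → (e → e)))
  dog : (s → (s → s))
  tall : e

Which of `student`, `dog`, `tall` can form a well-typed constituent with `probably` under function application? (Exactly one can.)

student

student — combines: student : ((t → t) → (s → (e → e))) takes probably : (t → t) as argument, giving (s → (e → e)).
dog : (s → (s → s)) — probably needs t; dog needs s; neither fits.
tall : e — probably needs t; tall needs nothing (atomic); neither fits.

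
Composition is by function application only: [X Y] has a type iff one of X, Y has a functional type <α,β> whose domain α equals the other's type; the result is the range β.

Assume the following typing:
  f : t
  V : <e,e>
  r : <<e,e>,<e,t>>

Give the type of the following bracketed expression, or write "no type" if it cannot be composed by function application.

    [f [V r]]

no type

[V r]: <<e,e>,<e,t>> applied to <e,e> yields <e,t>.
[f [V r]]: t and <e,t> cannot combine by function application — type clash.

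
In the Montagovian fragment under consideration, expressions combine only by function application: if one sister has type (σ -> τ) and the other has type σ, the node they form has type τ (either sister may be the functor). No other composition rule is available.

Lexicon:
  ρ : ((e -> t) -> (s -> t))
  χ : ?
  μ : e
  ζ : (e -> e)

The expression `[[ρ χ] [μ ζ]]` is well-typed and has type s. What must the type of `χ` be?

(((e -> t) -> (s -> t)) -> (e -> s))

[[ρ χ] [μ ζ]] must have type s. The sister [μ ζ] has type e; that is not a function onto s, so [ρ χ] must be the functor, of type (e -> s).
[ρ χ] must have type (e -> s). The sister ρ has type ((e -> t) -> (s -> t)); that is not a function onto (e -> s), so χ must be the functor, of type (((e -> t) -> (s -> t)) -> (e -> s)).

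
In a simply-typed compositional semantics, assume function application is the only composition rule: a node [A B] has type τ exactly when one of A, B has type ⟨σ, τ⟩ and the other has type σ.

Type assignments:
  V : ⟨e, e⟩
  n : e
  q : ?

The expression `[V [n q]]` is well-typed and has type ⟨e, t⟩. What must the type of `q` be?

⟨e, ⟨⟨e, e⟩, ⟨e, t⟩⟩⟩

[V [n q]] is required to be ⟨e, t⟩. V : ⟨e, e⟩ cannot yield ⟨e, t⟩ as functor, so [n q] : ⟨⟨e, e⟩, ⟨e, t⟩⟩.
[n q] is required to be ⟨⟨e, e⟩, ⟨e, t⟩⟩. n : e cannot yield ⟨⟨e, e⟩, ⟨e, t⟩⟩ as functor, so q : ⟨e, ⟨⟨e, e⟩, ⟨e, t⟩⟩⟩.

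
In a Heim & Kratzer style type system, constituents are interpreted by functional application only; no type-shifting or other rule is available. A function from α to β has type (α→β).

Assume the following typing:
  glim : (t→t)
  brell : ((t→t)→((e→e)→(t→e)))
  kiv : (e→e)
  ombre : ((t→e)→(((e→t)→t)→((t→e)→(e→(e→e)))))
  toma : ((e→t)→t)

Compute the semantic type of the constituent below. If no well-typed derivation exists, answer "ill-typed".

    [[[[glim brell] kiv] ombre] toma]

At [glim brell], brell : ((t→t)→((e→e)→(t→e))) takes glim : (t→t), giving ((e→e)→(t→e)).
At [[glim brell] kiv], [glim brell] : ((e→e)→(t→e)) takes kiv : (e→e), giving (t→e).
At [[[glim brell] kiv] ombre], ombre : ((t→e)→(((e→t)→t)→((t→e)→(e→(e→e))))) takes [[glim brell] kiv] : (t→e), giving (((e→t)→t)→((t→e)→(e→(e→e)))).
At [[[[glim brell] kiv] ombre] toma], [[[glim brell] kiv] ombre] : (((e→t)→t)→((t→e)→(e→(e→e)))) takes toma : ((e→t)→t), giving ((t→e)→(e→(e→e))).

((t→e)→(e→(e→e)))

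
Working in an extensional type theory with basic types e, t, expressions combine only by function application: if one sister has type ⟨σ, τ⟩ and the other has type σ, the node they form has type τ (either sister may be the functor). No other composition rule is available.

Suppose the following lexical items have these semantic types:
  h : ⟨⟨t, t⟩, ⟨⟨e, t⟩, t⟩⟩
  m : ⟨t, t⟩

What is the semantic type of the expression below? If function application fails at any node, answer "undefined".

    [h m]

⟨⟨e, t⟩, t⟩

[h m]: ⟨⟨t, t⟩, ⟨⟨e, t⟩, t⟩⟩ applied to ⟨t, t⟩ yields ⟨⟨e, t⟩, t⟩.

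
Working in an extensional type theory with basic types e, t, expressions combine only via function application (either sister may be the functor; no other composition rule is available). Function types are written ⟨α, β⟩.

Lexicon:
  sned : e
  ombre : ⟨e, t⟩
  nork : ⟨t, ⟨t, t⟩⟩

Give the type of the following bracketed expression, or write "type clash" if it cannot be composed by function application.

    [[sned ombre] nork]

[sned ombre] — ombre of type ⟨e, t⟩ combines with sned of type e: type t.
[[sned ombre] nork] — nork of type ⟨t, ⟨t, t⟩⟩ combines with [sned ombre] of type t: type ⟨t, t⟩.

⟨t, t⟩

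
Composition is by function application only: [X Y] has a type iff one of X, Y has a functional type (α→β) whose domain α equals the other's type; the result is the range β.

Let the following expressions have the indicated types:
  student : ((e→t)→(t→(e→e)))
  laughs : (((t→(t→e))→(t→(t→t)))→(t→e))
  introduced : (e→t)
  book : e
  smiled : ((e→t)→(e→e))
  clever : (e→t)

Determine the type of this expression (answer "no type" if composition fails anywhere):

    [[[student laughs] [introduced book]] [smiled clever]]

no type

At [student laughs]: neither ((e→t)→(t→(e→e))) nor (((t→(t→e))→(t→(t→t)))→(t→e)) can take the other as argument; the node is ill-typed.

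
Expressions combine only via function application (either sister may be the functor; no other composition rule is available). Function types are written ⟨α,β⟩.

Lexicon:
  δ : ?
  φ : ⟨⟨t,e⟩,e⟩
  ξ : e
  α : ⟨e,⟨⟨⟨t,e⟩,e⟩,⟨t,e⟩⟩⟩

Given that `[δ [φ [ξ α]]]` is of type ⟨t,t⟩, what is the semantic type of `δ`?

[δ [φ [ξ α]]] is required to be ⟨t,t⟩. [φ [ξ α]] : ⟨t,e⟩ cannot yield ⟨t,t⟩ as functor, so δ : ⟨⟨t,e⟩,⟨t,t⟩⟩.

⟨⟨t,e⟩,⟨t,t⟩⟩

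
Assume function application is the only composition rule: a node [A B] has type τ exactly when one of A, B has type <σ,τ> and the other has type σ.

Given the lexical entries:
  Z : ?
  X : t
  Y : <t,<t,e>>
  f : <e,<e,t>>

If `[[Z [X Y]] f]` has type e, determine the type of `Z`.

[[Z [X Y]] f] is required to be e. f : <e,<e,t>> cannot yield e as functor, so [Z [X Y]] : <<e,<e,t>>,e>.
[Z [X Y]] is required to be <<e,<e,t>>,e>. [X Y] : <t,e> cannot yield <<e,<e,t>>,e> as functor, so Z : <<t,e>,<<e,<e,t>>,e>>.

<<t,e>,<<e,<e,t>>,e>>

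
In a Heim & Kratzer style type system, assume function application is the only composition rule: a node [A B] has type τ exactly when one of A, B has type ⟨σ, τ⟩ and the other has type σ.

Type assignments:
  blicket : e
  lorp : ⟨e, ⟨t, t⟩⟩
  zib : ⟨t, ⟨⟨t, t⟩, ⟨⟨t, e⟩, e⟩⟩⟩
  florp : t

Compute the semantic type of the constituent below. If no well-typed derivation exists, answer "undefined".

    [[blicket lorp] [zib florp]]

[blicket lorp]: lorp is ⟨e, ⟨t, t⟩⟩, blicket is e; result ⟨t, t⟩.
[zib florp]: zib is ⟨t, ⟨⟨t, t⟩, ⟨⟨t, e⟩, e⟩⟩⟩, florp is t; result ⟨⟨t, t⟩, ⟨⟨t, e⟩, e⟩⟩.
[[blicket lorp] [zib florp]]: [zib florp] is ⟨⟨t, t⟩, ⟨⟨t, e⟩, e⟩⟩, [blicket lorp] is ⟨t, t⟩; result ⟨⟨t, e⟩, e⟩.

⟨⟨t, e⟩, e⟩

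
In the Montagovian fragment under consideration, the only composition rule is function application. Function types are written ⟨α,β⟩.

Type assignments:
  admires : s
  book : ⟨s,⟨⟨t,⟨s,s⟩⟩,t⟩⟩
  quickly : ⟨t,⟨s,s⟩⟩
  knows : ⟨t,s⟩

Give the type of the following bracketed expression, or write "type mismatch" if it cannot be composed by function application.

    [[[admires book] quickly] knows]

s

[admires book]: book is ⟨s,⟨⟨t,⟨s,s⟩⟩,t⟩⟩, admires is s; result ⟨⟨t,⟨s,s⟩⟩,t⟩.
[[admires book] quickly]: [admires book] is ⟨⟨t,⟨s,s⟩⟩,t⟩, quickly is ⟨t,⟨s,s⟩⟩; result t.
[[[admires book] quickly] knows]: knows is ⟨t,s⟩, [[admires book] quickly] is t; result s.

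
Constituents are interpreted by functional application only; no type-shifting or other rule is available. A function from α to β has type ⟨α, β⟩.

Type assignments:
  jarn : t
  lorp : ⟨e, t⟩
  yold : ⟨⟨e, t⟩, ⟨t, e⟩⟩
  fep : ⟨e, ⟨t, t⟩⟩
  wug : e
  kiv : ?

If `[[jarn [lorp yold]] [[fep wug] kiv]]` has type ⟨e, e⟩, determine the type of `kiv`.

⟨⟨t, t⟩, ⟨e, ⟨e, e⟩⟩⟩

For [[jarn [lorp yold]] [[fep wug] kiv]] to have type ⟨e, e⟩ with [jarn [lorp yold]] of type e, [[fep wug] kiv] must be the function: [[fep wug] kiv] : ⟨e, ⟨e, e⟩⟩.
For [[fep wug] kiv] to have type ⟨e, ⟨e, e⟩⟩ with [fep wug] of type ⟨t, t⟩, kiv must be the function: kiv : ⟨⟨t, t⟩, ⟨e, ⟨e, e⟩⟩⟩.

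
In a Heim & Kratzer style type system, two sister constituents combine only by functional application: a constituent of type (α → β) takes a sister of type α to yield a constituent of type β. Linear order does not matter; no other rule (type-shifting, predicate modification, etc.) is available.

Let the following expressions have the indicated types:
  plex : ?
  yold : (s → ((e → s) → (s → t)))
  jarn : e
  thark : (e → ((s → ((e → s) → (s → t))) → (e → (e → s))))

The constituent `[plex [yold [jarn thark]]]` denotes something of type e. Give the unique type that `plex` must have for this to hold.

For [plex [yold [jarn thark]]] to have type e with [yold [jarn thark]] of type (e → (e → s)), plex must be the function: plex : ((e → (e → s)) → e).

((e → (e → s)) → e)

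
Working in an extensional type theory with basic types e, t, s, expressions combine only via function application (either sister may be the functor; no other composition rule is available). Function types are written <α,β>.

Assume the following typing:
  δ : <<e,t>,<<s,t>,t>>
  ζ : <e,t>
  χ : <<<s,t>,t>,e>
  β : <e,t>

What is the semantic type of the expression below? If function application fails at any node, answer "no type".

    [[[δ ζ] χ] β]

t

[δ ζ] — δ of type <<e,t>,<<s,t>,t>> combines with ζ of type <e,t>: type <<s,t>,t>.
[[δ ζ] χ] — χ of type <<<s,t>,t>,e> combines with [δ ζ] of type <<s,t>,t>: type e.
[[[δ ζ] χ] β] — β of type <e,t> combines with [[δ ζ] χ] of type e: type t.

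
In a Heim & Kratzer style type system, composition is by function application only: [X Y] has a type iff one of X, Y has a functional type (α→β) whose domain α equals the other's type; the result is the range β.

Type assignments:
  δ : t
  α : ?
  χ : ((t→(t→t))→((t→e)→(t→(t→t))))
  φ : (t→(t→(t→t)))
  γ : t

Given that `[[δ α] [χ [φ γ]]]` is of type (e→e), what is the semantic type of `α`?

(t→(((t→e)→(t→(t→t)))→(e→e)))

[[δ α] [χ [φ γ]]] is required to be (e→e). [χ [φ γ]] : ((t→e)→(t→(t→t))) cannot yield (e→e) as functor, so [δ α] : (((t→e)→(t→(t→t)))→(e→e)).
[δ α] is required to be (((t→e)→(t→(t→t)))→(e→e)). δ : t cannot yield (((t→e)→(t→(t→t)))→(e→e)) as functor, so α : (t→(((t→e)→(t→(t→t)))→(e→e))).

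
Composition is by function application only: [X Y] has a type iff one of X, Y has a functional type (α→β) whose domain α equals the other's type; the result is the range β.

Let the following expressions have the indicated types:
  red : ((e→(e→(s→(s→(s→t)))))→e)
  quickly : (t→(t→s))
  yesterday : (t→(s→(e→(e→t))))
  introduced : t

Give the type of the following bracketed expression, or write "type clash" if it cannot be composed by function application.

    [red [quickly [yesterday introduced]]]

[yesterday introduced]: yesterday is (t→(s→(e→(e→t)))), introduced is t; result (s→(e→(e→t))).
[quickly [yesterday introduced]]: (t→(t→s)) and (s→(e→(e→t))) cannot combine by function application — type clash.

type clash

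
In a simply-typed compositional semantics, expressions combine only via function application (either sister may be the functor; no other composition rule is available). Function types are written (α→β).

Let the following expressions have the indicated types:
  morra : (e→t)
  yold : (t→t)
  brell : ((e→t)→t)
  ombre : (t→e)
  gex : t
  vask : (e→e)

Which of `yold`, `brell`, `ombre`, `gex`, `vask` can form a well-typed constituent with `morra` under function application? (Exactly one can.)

yold : (t→t) — morra needs e; yold needs t; neither fits.
brell — combines: brell : ((e→t)→t) takes morra : (e→t) as argument, giving t.
ombre : (t→e) — morra needs e; ombre needs t; neither fits.
gex : t — morra needs e; gex needs nothing (atomic); neither fits.
vask : (e→e) — morra needs e; vask needs e; neither fits.

brell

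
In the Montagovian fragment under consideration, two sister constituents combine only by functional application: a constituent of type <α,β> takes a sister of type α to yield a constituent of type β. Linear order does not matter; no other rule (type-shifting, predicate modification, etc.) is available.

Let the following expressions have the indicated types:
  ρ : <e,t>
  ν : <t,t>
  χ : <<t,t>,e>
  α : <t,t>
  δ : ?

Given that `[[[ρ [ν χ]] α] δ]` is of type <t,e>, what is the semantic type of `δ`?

<t,<t,e>>

At [[[ρ [ν χ]] α] δ] (required: <t,e>): [[ρ [ν χ]] α] is t, which is not a function with range <t,e>; hence δ is the functor — type <t,<t,e>>.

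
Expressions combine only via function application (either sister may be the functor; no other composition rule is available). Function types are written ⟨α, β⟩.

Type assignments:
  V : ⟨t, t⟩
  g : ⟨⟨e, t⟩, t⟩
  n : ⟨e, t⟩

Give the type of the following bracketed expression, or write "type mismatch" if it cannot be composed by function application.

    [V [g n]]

[g n]: functor g : ⟨⟨e, t⟩, t⟩, argument n : ⟨e, t⟩; result t.
[V [g n]]: functor V : ⟨t, t⟩, argument [g n] : t; result t.

t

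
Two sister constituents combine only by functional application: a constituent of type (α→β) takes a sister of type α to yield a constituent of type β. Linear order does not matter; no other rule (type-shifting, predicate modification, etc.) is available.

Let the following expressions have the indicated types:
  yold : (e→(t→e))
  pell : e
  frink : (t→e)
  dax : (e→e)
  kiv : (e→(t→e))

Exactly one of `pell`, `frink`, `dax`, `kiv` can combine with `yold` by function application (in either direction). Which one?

pell — combines: yold : (e→(t→e)) takes pell : e as argument, giving (t→e).
frink : (t→e) — neither side's domain matches the other.
dax : (e→e) — neither side's domain matches the other.
kiv : (e→(t→e)) — neither side's domain matches the other.

pell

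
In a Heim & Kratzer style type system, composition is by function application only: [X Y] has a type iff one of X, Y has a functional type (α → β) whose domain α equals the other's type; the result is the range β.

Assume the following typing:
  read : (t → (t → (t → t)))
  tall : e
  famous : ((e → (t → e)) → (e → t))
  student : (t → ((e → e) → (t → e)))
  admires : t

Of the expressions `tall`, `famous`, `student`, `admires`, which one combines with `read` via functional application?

admires

tall : e — no; read wants t, and tall wants nothing (atomic).
famous : ((e → (t → e)) → (e → t)) — no; read wants t, and famous wants (e → (t → e)).
student : (t → ((e → e) → (t → e))) — no; read wants t, and student wants t.
admires — combines: read : (t → (t → (t → t))) takes admires : t as argument, giving (t → (t → t)).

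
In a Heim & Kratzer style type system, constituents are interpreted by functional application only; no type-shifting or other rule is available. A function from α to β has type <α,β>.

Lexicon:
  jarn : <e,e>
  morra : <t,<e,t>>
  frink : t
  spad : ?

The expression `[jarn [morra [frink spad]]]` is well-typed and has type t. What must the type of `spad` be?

[jarn [morra [frink spad]]] must have type t. The sister jarn has type <e,e>; that is not a function onto t, so [morra [frink spad]] must be the functor, of type <<e,e>,t>.
[morra [frink spad]] must have type <<e,e>,t>. The sister morra has type <t,<e,t>>; that is not a function onto <<e,e>,t>, so [frink spad] must be the functor, of type <<t,<e,t>>,<<e,e>,t>>.
[frink spad] must have type <<t,<e,t>>,<<e,e>,t>>. The sister frink has type t; that is not a function onto <<t,<e,t>>,<<e,e>,t>>, so spad must be the functor, of type <t,<<t,<e,t>>,<<e,e>,t>>>.

<t,<<t,<e,t>>,<<e,e>,t>>>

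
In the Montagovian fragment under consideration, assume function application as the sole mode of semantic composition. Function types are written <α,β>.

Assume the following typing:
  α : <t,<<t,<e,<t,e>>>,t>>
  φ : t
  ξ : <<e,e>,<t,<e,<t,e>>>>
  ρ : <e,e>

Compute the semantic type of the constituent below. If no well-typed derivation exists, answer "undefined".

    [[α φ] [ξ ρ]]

t

[α φ]: α is <t,<<t,<e,<t,e>>>,t>>, φ is t; result <<t,<e,<t,e>>>,t>.
[ξ ρ]: ξ is <<e,e>,<t,<e,<t,e>>>>, ρ is <e,e>; result <t,<e,<t,e>>>.
[[α φ] [ξ ρ]]: [α φ] is <<t,<e,<t,e>>>,t>, [ξ ρ] is <t,<e,<t,e>>>; result t.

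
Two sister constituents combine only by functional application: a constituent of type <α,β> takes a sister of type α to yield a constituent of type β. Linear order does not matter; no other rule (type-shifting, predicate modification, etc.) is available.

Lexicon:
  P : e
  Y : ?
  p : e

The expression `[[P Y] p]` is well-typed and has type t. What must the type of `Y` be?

[[P Y] p] is required to be t. p : e cannot yield t as functor, so [P Y] : <e,t>.
[P Y] is required to be <e,t>. P : e cannot yield <e,t> as functor, so Y : <e,<e,t>>.

<e,<e,t>>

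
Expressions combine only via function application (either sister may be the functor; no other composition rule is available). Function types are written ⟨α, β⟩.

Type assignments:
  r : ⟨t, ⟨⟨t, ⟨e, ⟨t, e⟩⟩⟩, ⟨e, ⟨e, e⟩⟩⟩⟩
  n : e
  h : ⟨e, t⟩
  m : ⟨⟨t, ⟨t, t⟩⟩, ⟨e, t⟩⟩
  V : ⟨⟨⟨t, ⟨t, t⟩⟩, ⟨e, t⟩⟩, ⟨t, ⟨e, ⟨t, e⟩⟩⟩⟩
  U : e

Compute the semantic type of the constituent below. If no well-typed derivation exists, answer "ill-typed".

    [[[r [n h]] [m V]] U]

[n h]: h is ⟨e, t⟩, n is e; result t.
[r [n h]]: r is ⟨t, ⟨⟨t, ⟨e, ⟨t, e⟩⟩⟩, ⟨e, ⟨e, e⟩⟩⟩⟩, [n h] is t; result ⟨⟨t, ⟨e, ⟨t, e⟩⟩⟩, ⟨e, ⟨e, e⟩⟩⟩.
[m V]: V is ⟨⟨⟨t, ⟨t, t⟩⟩, ⟨e, t⟩⟩, ⟨t, ⟨e, ⟨t, e⟩⟩⟩⟩, m is ⟨⟨t, ⟨t, t⟩⟩, ⟨e, t⟩⟩; result ⟨t, ⟨e, ⟨t, e⟩⟩⟩.
[[r [n h]] [m V]]: [r [n h]] is ⟨⟨t, ⟨e, ⟨t, e⟩⟩⟩, ⟨e, ⟨e, e⟩⟩⟩, [m V] is ⟨t, ⟨e, ⟨t, e⟩⟩⟩; result ⟨e, ⟨e, e⟩⟩.
[[[r [n h]] [m V]] U]: [[r [n h]] [m V]] is ⟨e, ⟨e, e⟩⟩, U is e; result ⟨e, e⟩.

⟨e, e⟩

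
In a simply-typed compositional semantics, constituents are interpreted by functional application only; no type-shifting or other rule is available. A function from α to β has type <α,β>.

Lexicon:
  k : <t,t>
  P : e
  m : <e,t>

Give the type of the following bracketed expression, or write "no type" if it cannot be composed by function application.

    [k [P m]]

t

At [P m], m : <e,t> takes P : e, giving t.
At [k [P m]], k : <t,t> takes [P m] : t, giving t.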